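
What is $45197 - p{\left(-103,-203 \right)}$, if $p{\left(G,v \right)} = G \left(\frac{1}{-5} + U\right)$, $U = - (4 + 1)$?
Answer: $\frac{223307}{5} \approx 44661.0$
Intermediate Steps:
$U = -5$ ($U = \left(-1\right) 5 = -5$)
$p{\left(G,v \right)} = - \frac{26 G}{5}$ ($p{\left(G,v \right)} = G \left(\frac{1}{-5} - 5\right) = G \left(- \frac{1}{5} - 5\right) = G \left(- \frac{26}{5}\right) = - \frac{26 G}{5}$)
$45197 - p{\left(-103,-203 \right)} = 45197 - \left(- \frac{26}{5}\right) \left(-103\right) = 45197 - \frac{2678}{5} = \frac{223307}{5}$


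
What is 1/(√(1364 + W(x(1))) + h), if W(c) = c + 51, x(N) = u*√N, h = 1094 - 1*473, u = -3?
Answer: 621/384229 - 2*√353/384229 ≈ 0.0015184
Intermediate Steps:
h = 621 (h = 1094 - 473 = 621)
x(N) = -3*√N
W(c) = 51 + c
1/(√(1364 + W(x(1))) + h) = 1/(√(1364 + (51 - 3*√1)) + 621) = 1/(√(1364 + (51 - 3*1)) + 621) = 1/(√(1364 + (51 - 3)) + 621) = 1/(√(1364 + 48) + 621) = 1/(√1412 + 621) = 1/(2*√353 + 621) = 1/(621 + 2*√353)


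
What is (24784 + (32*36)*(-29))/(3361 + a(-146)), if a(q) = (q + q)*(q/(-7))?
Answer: 60368/19105 ≈ 3.1598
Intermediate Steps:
a(q) = -2*q**2/7 (a(q) = (2*q)*(q*(-1/7)) = (2*q)*(-q/7) = -2*q**2/7)
(24784 + (32*36)*(-29))/(3361 + a(-146)) = (24784 + (32*36)*(-29))/(3361 - 2/7*(-146)**2) = (24784 + 1152*(-29))/(3361 - 2/7*21316) = (24784 - 33408)/(3361 - 42632/7) = -8624/(-19105/7) = -8624*(-7/19105) = 60368/19105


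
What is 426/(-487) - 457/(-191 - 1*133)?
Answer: 84535/157788 ≈ 0.53575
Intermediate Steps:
426/(-487) - 457/(-191 - 1*133) = 426*(-1/487) - 457/(-191 - 133) = -426/487 - 457/(-324) = -426/487 - 457*(-1/324) = -426/487 + 457/324 = 84535/157788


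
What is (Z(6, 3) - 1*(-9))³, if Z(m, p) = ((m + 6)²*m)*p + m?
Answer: 17718342543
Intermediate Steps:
Z(m, p) = m + m*p*(6 + m)² (Z(m, p) = ((6 + m)²*m)*p + m = (m*(6 + m)²)*p + m = m*p*(6 + m)² + m = m + m*p*(6 + m)²)
(Z(6, 3) - 1*(-9))³ = (6*(1 + 3*(6 + 6)²) - 1*(-9))³ = (6*(1 + 3*12²) + 9)³ = (6*(1 + 3*144) + 9)³ = (6*(1 + 432) + 9)³ = (6*433 + 9)³ = (2598 + 9)³ = 2607³ = 17718342543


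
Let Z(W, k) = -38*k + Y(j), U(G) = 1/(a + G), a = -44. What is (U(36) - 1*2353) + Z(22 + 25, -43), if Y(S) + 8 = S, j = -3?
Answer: -5841/8 ≈ -730.13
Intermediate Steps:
U(G) = 1/(-44 + G)
Y(S) = -8 + S
Z(W, k) = -11 - 38*k (Z(W, k) = -38*k + (-8 - 3) = -38*k - 11 = -11 - 38*k)
(U(36) - 1*2353) + Z(22 + 25, -43) = (1/(-44 + 36) - 1*2353) + (-11 - 38*(-43)) = (1/(-8) - 2353) + (-11 + 1634) = (-⅛ - 2353) + 1623 = -18825/8 + 1623 = -5841/8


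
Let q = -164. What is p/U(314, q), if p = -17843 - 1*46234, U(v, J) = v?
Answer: -64077/314 ≈ -204.07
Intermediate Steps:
p = -64077 (p = -17843 - 46234 = -64077)
p/U(314, q) = -64077/314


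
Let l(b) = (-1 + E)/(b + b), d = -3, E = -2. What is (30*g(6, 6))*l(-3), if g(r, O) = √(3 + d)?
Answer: 0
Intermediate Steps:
g(r, O) = 0 (g(r, O) = √(3 - 3) = √0 = 0)
l(b) = -3/(2*b) (l(b) = (-1 - 2)/(b + b) = -3*1/(2*b) = -3/(2*b))
(30*g(6, 6))*l(-3) = (30*0)*(-3/2/(-3)) = 0*(-3/2*(-⅓)) = 0*(½) = 0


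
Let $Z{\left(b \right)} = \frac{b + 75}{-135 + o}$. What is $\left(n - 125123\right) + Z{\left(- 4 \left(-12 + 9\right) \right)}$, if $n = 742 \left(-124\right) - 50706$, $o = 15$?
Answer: $- \frac{10713509}{40} \approx -2.6784 \cdot 10^{5}$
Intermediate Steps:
$Z{\left(b \right)} = - \frac{5}{8} - \frac{b}{120}$ ($Z{\left(b \right)} = \frac{b + 75}{-135 + 15} = \frac{75 + b}{-120} = \left(75 + b\right) \left(- \frac{1}{120}\right) = - \frac{5}{8} - \frac{b}{120}$)
$n = -142714$ ($n = -92008 - 50706 = -142714$)
$\left(n - 125123\right) + Z{\left(- 4 \left(-12 + 9\right) \right)} = \left(-142714 - 125123\right) - \left(\frac{5}{8} + \frac{\left(-4\right) \left(-12 + 9\right)}{120}\right) = -267837 - \left(\frac{5}{8} + \frac{\left(-4\right) \left(-3\right)}{120}\right) = -267837 - \frac{29}{40} = - \frac{10713509}{40}$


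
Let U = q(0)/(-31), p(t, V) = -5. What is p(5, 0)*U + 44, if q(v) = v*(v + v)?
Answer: 44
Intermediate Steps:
q(v) = 2*v² (q(v) = v*(2*v) = 2*v²)
U = 0 (U = (2*0²)/(-31) = (2*0)*(-1/31) = 0*(-1/31) = 0)
p(5, 0)*U + 44 = -5*0 + 44 = 0 + 44 = 44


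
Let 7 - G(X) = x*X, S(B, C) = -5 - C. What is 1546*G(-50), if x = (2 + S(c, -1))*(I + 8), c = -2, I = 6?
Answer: -2153578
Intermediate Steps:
x = -28 (x = (2 + (-5 - 1*(-1)))*(6 + 8) = (2 + (-5 + 1))*14 = (2 - 4)*14 = -2*14 = -28)
G(X) = 7 + 28*X (G(X) = 7 - (-28)*X = 7 + 28*X)
1546*G(-50) = 1546*(7 + 28*(-50)) = 1546*(7 - 1400) = 1546*(-1393) = -2153578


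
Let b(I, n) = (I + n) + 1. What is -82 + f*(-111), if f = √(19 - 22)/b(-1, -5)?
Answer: -82 + 111*I*√3/5 ≈ -82.0 + 38.452*I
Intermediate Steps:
b(I, n) = 1 + I + n
f = -I*√3/5 (f = √(19 - 22)/(1 - 1 - 5) = √(-3)/(-5) = (I*√3)*(-⅕) = -I*√3/5 ≈ -0.34641*I)
-82 + f*(-111) = -82 - I*√3/5*(-111) = -82 + 111*I*√3/5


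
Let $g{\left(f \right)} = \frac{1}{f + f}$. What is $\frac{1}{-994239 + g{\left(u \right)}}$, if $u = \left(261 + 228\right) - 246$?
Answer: $- \frac{486}{483200153} \approx -1.0058 \cdot 10^{-6}$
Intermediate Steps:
$u = 243$ ($u = 489 - 246 = 243$)
$g{\left(f \right)} = \frac{1}{2 f}$
$\frac{1}{-994239 + g{\left(u \right)}} = \frac{1}{-994239 + \frac{1}{2 \cdot 243}} = \frac{1}{-994239 + \frac{1}{2} \cdot \frac{1}{243}} = \frac{1}{-994239 + \frac{1}{486}} = \frac{1}{- \frac{483200153}{486}} = - \frac{486}{483200153}$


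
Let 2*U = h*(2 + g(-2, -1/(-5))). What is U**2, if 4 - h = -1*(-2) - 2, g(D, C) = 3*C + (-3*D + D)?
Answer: 4356/25 ≈ 174.24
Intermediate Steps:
g(D, C) = -2*D + 3*C (g(D, C) = 3*C - 2*D = -2*D + 3*C)
h = 4 (h = 4 - (-1*(-2) - 2) = 4 - (2 - 2) = 4 - 1*0 = 4 + 0 = 4)
U = 66/5 (U = (4*(2 + (-2*(-2) + 3*(-1/(-5)))))/2 = (4*(2 + (4 + 3*(-1*(-1/5)))))/2 = (4*(2 + (4 + 3*(1/5))))/2 = (4*(2 + (4 + 3/5)))/2 = (4*(2 + 23/5))/2 = (4*(33/5))/2 = (1/2)*(132/5) = 66/5 ≈ 13.200)
U**2 = (66/5)**2 = 4356/25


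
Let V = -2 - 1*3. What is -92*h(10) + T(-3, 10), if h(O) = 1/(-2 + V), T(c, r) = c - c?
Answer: 92/7 ≈ 13.143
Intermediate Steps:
V = -5 (V = -2 - 3 = -5)
T(c, r) = 0
h(O) = -1/7 (h(O) = 1/(-2 - 5) = 1/(-7) = -1/7)
-92*h(10) + T(-3, 10) = -92*(-1/7) + 0 = 92/7 + 0 = 92/7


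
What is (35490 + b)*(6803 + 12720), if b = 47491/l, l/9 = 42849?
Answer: 267200496600863/385641 ≈ 6.9287e+8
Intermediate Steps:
l = 385641 (l = 9*42849 = 385641)
b = 47491/385641 ≈ 0.12315
(35490 + b)*(6803 + 12720) = (35490 + 47491/385641)*(6803 + 12720) = (13686446581/385641)*19523 = 267200496600863/385641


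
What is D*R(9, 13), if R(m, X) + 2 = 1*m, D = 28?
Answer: 196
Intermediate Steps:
R(m, X) = -2 + m (R(m, X) = -2 + 1*m = -2 + m)
D*R(9, 13) = 28*(-2 + 9) = 28*7 = 196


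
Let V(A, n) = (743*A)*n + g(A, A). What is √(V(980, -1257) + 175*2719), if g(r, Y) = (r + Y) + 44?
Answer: I*√914794151 ≈ 30246.0*I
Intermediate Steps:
g(r, Y) = 44 + Y + r (g(r, Y) = (Y + r) + 44 = 44 + Y + r)
V(A, n) = 44 + 2*A + 743*A*n (V(A, n) = (743*A)*n + (44 + A + A) = 743*A*n + (44 + 2*A) = 44 + 2*A + 743*A*n)
√(V(980, -1257) + 175*2719) = √((44 + 2*980 + 743*980*(-1257)) + 175*2719) = √((44 + 1960 - 915271980) + 475825) = √(-915269976 + 475825) = √(-914794151) = I*√914794151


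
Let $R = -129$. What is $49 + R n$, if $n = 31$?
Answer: $-3950$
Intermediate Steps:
$49 + R n = 49 - 3999 = -3950$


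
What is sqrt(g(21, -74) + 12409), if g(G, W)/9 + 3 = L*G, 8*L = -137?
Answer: sqrt(146326)/4 ≈ 95.631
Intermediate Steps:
L = -137/8 (L = (1/8)*(-137) = -137/8 ≈ -17.125)
g(G, W) = -27 - 1233*G/8 (g(G, W) = -27 + 9*(-137*G/8) = -27 - 1233*G/8)
sqrt(g(21, -74) + 12409) = sqrt((-27 - 1233/8*21) + 12409) = sqrt((-27 - 25893/8) + 12409) = sqrt(-26109/8 + 12409) = sqrt(73163/8) = sqrt(146326)/4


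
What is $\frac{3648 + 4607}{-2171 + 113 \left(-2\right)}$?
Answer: $- \frac{8255}{2397} \approx -3.4439$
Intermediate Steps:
$\frac{3648 + 4607}{-2171 + 113 \left(-2\right)} = \frac{8255}{-2171 - 226} = \frac{8255}{-2397} = 8255 \left(- \frac{1}{2397}\right) = - \frac{8255}{2397}$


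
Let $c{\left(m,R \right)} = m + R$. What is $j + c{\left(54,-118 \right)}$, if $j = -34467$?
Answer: $-34531$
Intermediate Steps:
$c{\left(m,R \right)} = R + m$
$j + c{\left(54,-118 \right)} = -34467 + \left(-118 + 54\right) = -34467 - 64 = -34531$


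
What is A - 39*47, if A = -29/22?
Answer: -40355/22 ≈ -1834.3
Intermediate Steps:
A = -29/22 (A = -29*1/22 = -29/22 ≈ -1.3182)
A - 39*47 = -29/22 - 39*47 = -29/22 - 1833 = -40355/22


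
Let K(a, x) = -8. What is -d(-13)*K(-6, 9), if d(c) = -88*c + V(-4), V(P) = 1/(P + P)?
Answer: 9151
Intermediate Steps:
V(P) = 1/(2*P)
d(c) = -⅛ - 88*c (d(c) = -88*c + (½)/(-4) = -88*c + (½)*(-¼) = -88*c - ⅛ = -⅛ - 88*c)
-d(-13)*K(-6, 9) = -(-⅛ - 88*(-13))*(-8) = -(-⅛ + 1144)*(-8) = -9151*(-8)/8 = -1*(-9151) = 9151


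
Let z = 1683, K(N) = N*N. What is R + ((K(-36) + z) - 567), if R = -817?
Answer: 1595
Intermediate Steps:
K(N) = N**2
R + ((K(-36) + z) - 567) = -817 + (((-36)**2 + 1683) - 567) = -817 + ((1296 + 1683) - 567) = -817 + (2979 - 567) = -817 + 2412 = 1595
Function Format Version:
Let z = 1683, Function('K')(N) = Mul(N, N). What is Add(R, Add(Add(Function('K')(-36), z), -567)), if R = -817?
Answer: 1595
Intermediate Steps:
Function('K')(N) = Pow(N, 2)
Add(R, Add(Add(Function('K')(-36), z), -567)) = Add(-817, Add(Add(Pow(-36, 2), 1683), -567)) = Add(-817, Add(Add(1296, 1683), -567)) = Add(-817, Add(2979, -567)) = Add(-817, 2412) = 1595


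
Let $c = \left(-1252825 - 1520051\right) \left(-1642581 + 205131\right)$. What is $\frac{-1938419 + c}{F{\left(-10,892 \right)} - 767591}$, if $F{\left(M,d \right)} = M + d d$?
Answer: $\frac{569409809683}{4009} \approx 1.4203 \cdot 10^{8}$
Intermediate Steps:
$F{\left(M,d \right)} = M + d^{2}$
$c = 3985870606200$ ($c = \left(-2772876\right) \left(-1437450\right) = 3985870606200$)
$\frac{-1938419 + c}{F{\left(-10,892 \right)} - 767591} = \frac{-1938419 + 3985870606200}{\left(-10 + 892^{2}\right) - 767591} = \frac{3985868667781}{\left(-10 + 795664\right) - 767591} = \frac{3985868667781}{795654 - 767591} = \frac{3985868667781}{28063} = 3985868667781 \cdot \frac{1}{28063} = \frac{569409809683}{4009}$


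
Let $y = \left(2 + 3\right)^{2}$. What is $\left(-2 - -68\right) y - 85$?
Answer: $1565$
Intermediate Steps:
$y = 25$ ($y = 5^{2} = 25$)
$\left(-2 - -68\right) y - 85 = \left(-2 - -68\right) 25 - 85 = \left(-2 + 68\right) 25 - 85 = 66 \cdot 25 - 85 = 1650 - 85 = 1565$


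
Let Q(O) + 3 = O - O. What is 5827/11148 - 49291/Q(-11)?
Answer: 61057061/3716 ≈ 16431.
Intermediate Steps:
Q(O) = -3 (Q(O) = -3 + (O - O) = -3 + 0 = -3)
5827/11148 - 49291/Q(-11) = 5827/11148 - 49291/(-3) = 5827*(1/11148) - 49291*(-1/3) = 5827/11148 + 49291/3 = 61057061/3716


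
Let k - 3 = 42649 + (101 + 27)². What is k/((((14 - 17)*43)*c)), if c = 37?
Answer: -59036/4773 ≈ -12.369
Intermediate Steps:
k = 59036 (k = 3 + (42649 + (101 + 27)²) = 3 + (42649 + 128²) = 3 + (42649 + 16384) = 3 + 59033 = 59036)
k/((((14 - 17)*43)*c)) = 59036/((((14 - 17)*43)*37)) = 59036/((-3*43*37)) = 59036/((-129*37)) = 59036/(-4773) = 59036*(-1/4773) = -59036/4773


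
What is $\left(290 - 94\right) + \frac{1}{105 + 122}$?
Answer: $\frac{44493}{227} \approx 196.0$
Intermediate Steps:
$\left(290 - 94\right) + \frac{1}{105 + 122} = 196 + \frac{1}{227} = \frac{44493}{227}$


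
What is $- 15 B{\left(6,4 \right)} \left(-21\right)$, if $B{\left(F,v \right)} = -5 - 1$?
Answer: $-1890$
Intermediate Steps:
$B{\left(F,v \right)} = -6$ ($B{\left(F,v \right)} = -5 - 1 = -6$)
$- 15 B{\left(6,4 \right)} \left(-21\right) = \left(-15\right) \left(-6\right) \left(-21\right) = 90 \left(-21\right) = -1890$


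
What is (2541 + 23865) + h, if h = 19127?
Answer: 45533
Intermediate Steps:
(2541 + 23865) + h = (2541 + 23865) + 19127 = 26406 + 19127 = 45533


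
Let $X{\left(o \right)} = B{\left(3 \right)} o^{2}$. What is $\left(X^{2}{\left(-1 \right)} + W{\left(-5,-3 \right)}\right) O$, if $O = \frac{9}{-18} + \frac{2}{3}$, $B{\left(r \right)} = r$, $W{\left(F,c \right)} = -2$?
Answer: $\frac{7}{6} \approx 1.1667$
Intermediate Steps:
$X{\left(o \right)} = 3 o^{2}$
$O = \frac{1}{6}$ ($O = 9 \left(- \frac{1}{18}\right) + 2 \cdot \frac{1}{3} = - \frac{1}{2} + \frac{2}{3} = \frac{1}{6} \approx 0.16667$)
$\left(X^{2}{\left(-1 \right)} + W{\left(-5,-3 \right)}\right) O = \left(\left(3 \left(-1\right)^{2}\right)^{2} - 2\right) \frac{1}{6} = \left(\left(3 \cdot 1\right)^{2} - 2\right) \frac{1}{6} = \left(3^{2} - 2\right) \frac{1}{6} = \left(9 - 2\right) \frac{1}{6} = 7 \cdot \frac{1}{6} = \frac{7}{6}$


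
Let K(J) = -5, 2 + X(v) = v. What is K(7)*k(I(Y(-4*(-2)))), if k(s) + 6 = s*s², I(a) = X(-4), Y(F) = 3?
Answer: 1110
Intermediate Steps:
X(v) = -2 + v
I(a) = -6 (I(a) = -2 - 4 = -6)
k(s) = -6 + s³ (k(s) = -6 + s*s² = -6 + s³)
K(7)*k(I(Y(-4*(-2)))) = -5*(-6 + (-6)³) = -5*(-6 - 216) = -5*(-222) = 1110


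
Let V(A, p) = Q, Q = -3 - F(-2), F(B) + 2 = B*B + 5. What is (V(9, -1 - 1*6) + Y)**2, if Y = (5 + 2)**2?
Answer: 1521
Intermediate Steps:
F(B) = 3 + B**2 (F(B) = -2 + (B*B + 5) = -2 + (B**2 + 5) = -2 + (5 + B**2) = 3 + B**2)
Q = -10 (Q = -3 - (3 + (-2)**2) = -3 - (3 + 4) = -3 - 1*7 = -3 - 7 = -10)
V(A, p) = -10
Y = 49 (Y = 7**2 = 49)
(V(9, -1 - 1*6) + Y)**2 = (-10 + 49)**2 = 39**2 = 1521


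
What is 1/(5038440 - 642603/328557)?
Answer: 109519/551804696159 ≈ 1.9847e-7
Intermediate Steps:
1/(5038440 - 642603/328557) = 1/(5038440 - 642603*1/328557) = 1/(5038440 - 214201/109519) = 1/(551804696159/109519) = 109519/551804696159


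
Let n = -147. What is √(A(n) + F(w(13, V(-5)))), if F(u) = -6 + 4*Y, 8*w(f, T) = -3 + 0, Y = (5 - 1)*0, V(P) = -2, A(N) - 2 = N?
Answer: I*√151 ≈ 12.288*I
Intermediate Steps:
A(N) = 2 + N
Y = 0 (Y = 4*0 = 0)
w(f, T) = -3/8 (w(f, T) = (-3 + 0)/8 = (⅛)*(-3) = -3/8)
F(u) = -6 (F(u) = -6 + 4*0 = -6 + 0 = -6)
√(A(n) + F(w(13, V(-5)))) = √((2 - 147) - 6) = √(-145 - 6) = √(-151) = I*√151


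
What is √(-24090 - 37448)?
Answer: I*√61538 ≈ 248.07*I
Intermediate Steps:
√(-24090 - 37448) = √(-61538) = I*√61538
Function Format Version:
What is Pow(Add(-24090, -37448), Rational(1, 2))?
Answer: Mul(I, Pow(61538, Rational(1, 2))) ≈ Mul(248.07, I)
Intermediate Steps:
Pow(Add(-24090, -37448), Rational(1, 2)) = Pow(-61538, Rational(1, 2)) = Mul(I, Pow(61538, Rational(1, 2)))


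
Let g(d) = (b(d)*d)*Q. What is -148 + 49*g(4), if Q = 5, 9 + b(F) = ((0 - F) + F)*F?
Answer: -8968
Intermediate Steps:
b(F) = -9 (b(F) = -9 + ((0 - F) + F)*F = -9 + (-F + F)*F = -9 + 0*F = -9 + 0 = -9)
g(d) = -45*d (g(d) = -9*d*5 = -45*d)
-148 + 49*g(4) = -148 + 49*(-45*4) = -148 + 49*(-180) = -148 - 8820 = -8968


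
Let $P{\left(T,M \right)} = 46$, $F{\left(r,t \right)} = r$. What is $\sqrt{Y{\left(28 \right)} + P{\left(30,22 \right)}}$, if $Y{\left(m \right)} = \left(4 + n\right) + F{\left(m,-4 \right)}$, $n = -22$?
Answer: $2 \sqrt{14} \approx 7.4833$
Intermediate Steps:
$Y{\left(m \right)} = -18 + m$ ($Y{\left(m \right)} = \left(4 - 22\right) + m = -18 + m$)
$\sqrt{Y{\left(28 \right)} + P{\left(30,22 \right)}} = \sqrt{\left(-18 + 28\right) + 46} = \sqrt{10 + 46} = \sqrt{56} = 2 \sqrt{14}$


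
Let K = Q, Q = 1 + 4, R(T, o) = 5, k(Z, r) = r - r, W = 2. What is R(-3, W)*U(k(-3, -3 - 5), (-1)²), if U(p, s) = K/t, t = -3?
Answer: -25/3 ≈ -8.3333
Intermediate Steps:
k(Z, r) = 0
Q = 5
K = 5
U(p, s) = -5/3 (U(p, s) = 5/(-3) = 5*(-⅓) = -5/3)
R(-3, W)*U(k(-3, -3 - 5), (-1)²) = 5*(-5/3) = -25/3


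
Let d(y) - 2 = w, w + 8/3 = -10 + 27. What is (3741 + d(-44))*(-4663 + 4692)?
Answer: 326888/3 ≈ 1.0896e+5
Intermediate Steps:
w = 43/3 (w = -8/3 + (-10 + 27) = -8/3 + 17 = 43/3 ≈ 14.333)
d(y) = 49/3 (d(y) = 2 + 43/3 = 49/3)
(3741 + d(-44))*(-4663 + 4692) = (3741 + 49/3)*(-4663 + 4692) = (11272/3)*29 = 326888/3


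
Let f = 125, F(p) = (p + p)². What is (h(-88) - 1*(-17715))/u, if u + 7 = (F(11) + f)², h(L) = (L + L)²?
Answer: 48691/370874 ≈ 0.13129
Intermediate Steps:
F(p) = 4*p² (F(p) = (2*p)² = 4*p²)
h(L) = 4*L² (h(L) = (2*L)² = 4*L²)
u = 370874 (u = -7 + (4*11² + 125)² = -7 + (4*121 + 125)² = -7 + (484 + 125)² = -7 + 609² = -7 + 370881 = 370874)
(h(-88) - 1*(-17715))/u = (4*(-88)² - 1*(-17715))/370874 = (4*7744 + 17715)*(1/370874) = (30976 + 17715)*(1/370874) = 48691*(1/370874) = 48691/370874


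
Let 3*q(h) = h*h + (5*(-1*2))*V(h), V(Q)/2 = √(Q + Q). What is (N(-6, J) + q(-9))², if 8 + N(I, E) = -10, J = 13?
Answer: (9 - 20*I*√2)² ≈ -719.0 - 509.12*I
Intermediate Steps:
N(I, E) = -18 (N(I, E) = -8 - 10 = -18)
V(Q) = 2*√2*√Q (V(Q) = 2*√(Q + Q) = 2*√(2*Q) = 2*(√2*√Q) = 2*√2*√Q)
q(h) = h²/3 - 20*√2*√h/3 (q(h) = (h*h + (5*(-1*2))*(2*√2*√h))/3 = (h² + (5*(-2))*(2*√2*√h))/3 = (h² - 20*√2*√h)/3 = h²/3 - 20*√2*√h/3)
(N(-6, J) + q(-9))² = (-18 + ((⅓)*(-9)² - 20*√2*√(-9)/3))² = (-18 + ((⅓)*81 - 20*√2*3*I/3))² = (-18 + (27 - 20*I*√2))² = (9 - 20*I*√2)²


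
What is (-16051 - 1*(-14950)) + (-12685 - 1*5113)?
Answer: -18899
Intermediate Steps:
(-16051 - 1*(-14950)) + (-12685 - 1*5113) = (-16051 + 14950) + (-12685 - 5113) = -1101 - 17798 = -18899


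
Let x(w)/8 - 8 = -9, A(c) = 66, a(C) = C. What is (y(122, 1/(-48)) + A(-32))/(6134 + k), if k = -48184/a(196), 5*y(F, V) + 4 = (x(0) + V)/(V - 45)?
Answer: 34538679/3117458600 ≈ 0.011079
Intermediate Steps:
x(w) = -8 (x(w) = 64 + 8*(-9) = 64 - 72 = -8)
y(F, V) = -⅘ + (-8 + V)/(5*(-45 + V)) (y(F, V) = -⅘ + ((-8 + V)/(V - 45))/5 = -⅘ + ((-8 + V)/(-45 + V))/5 = -⅘ + (-8 + V)/(5*(-45 + V)))
k = -12046/49 (k = -48184/196 = -48184*1/196 = -12046/49 ≈ -245.84)
(y(122, 1/(-48)) + A(-32))/(6134 + k) = ((172 - 3/(-48))/(5*(-45 + 1/(-48))) + 66)/(6134 - 12046/49) = ((172 - 3*(-1/48))/(5*(-45 - 1/48)) + 66)/(288520/49) = ((172 + 1/16)/(5*(-2161/48)) + 66)*(49/288520) = ((⅕)*(-48/2161)*(2753/16) + 66)*(49/288520) = (-8259/10805 + 66)*(49/288520) = (704871/10805)*(49/288520) = 34538679/3117458600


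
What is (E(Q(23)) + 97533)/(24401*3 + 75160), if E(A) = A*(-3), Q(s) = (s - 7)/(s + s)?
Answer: 2243235/3412349 ≈ 0.65739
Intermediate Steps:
Q(s) = (-7 + s)/(2*s) (Q(s) = (-7 + s)/((2*s)) = (-7 + s)*(1/(2*s)) = (-7 + s)/(2*s))
E(A) = -3*A
(E(Q(23)) + 97533)/(24401*3 + 75160) = (-3*(-7 + 23)/(2*23) + 97533)/(24401*3 + 75160) = (-3*16/(2*23) + 97533)/(73203 + 75160) = (-3*8/23 + 97533)/148363 = (-24/23 + 97533)*(1/148363) = (2243235/23)*(1/148363) = 2243235/3412349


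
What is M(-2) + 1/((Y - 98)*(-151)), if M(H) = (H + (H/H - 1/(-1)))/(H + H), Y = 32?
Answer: 1/9966 ≈ 0.00010034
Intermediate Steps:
M(H) = (2 + H)/(2*H) (M(H) = (H + (1 - 1*(-1)))/((2*H)) = (H + (1 + 1))*(1/(2*H)) = (H + 2)*(1/(2*H)) = (2 + H)*(1/(2*H)) = (2 + H)/(2*H))
M(-2) + 1/((Y - 98)*(-151)) = (½)*(2 - 2)/(-2) + 1/((32 - 98)*(-151)) = (½)*(-½)*0 - 1/151/(-66) = 0 - 1/66*(-1/151) = 0 + 1/9966 = 1/9966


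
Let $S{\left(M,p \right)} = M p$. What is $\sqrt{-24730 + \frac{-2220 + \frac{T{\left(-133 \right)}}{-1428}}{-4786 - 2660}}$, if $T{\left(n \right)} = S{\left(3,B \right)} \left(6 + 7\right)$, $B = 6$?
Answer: $\frac{i \sqrt{7464805809517}}{17374} \approx 157.26 i$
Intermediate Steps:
$T{\left(n \right)} = 234$ ($T{\left(n \right)} = 3 \cdot 6 \left(6 + 7\right) = 18 \cdot 13 = 234$)
$\sqrt{-24730 + \frac{-2220 + \frac{T{\left(-133 \right)}}{-1428}}{-4786 - 2660}} = \sqrt{-24730 + \frac{-2220 + \frac{234}{-1428}}{-4786 - 2660}} = \sqrt{-24730 + \frac{-2220 + 234 \left(- \frac{1}{1428}\right)}{-7446}} = \sqrt{-24730 + \left(-2220 - \frac{39}{238}\right) \left(- \frac{1}{7446}\right)} = \sqrt{-24730 - - \frac{176133}{590716}} = \sqrt{-24730 + \frac{176133}{590716}} = \sqrt{- \frac{14608230547}{590716}} = \frac{i \sqrt{7464805809517}}{17374}$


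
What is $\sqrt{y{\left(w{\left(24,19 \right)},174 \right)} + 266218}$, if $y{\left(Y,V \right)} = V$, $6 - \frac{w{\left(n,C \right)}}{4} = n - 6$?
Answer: $2 \sqrt{66598} \approx 516.13$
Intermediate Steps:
$w{\left(n,C \right)} = 48 - 4 n$ ($w{\left(n,C \right)} = 24 - 4 \left(n - 6\right) = 24 - 4 \left(-6 + n\right) = 24 - \left(-24 + 4 n\right) = 48 - 4 n$)
$\sqrt{y{\left(w{\left(24,19 \right)},174 \right)} + 266218} = \sqrt{174 + 266218} = \sqrt{266392} = 2 \sqrt{66598}$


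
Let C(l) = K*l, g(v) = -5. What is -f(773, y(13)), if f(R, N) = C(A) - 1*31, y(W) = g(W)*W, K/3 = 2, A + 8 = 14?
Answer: -5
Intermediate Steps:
A = 6 (A = -8 + 14 = 6)
K = 6 (K = 3*2 = 6)
C(l) = 6*l
y(W) = -5*W
f(R, N) = 5 (f(R, N) = 6*6 - 1*31 = 36 - 31 = 5)
-f(773, y(13)) = -1*5 = -5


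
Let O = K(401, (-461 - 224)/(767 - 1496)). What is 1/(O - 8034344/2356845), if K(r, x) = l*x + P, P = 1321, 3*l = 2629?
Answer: 1718140005/3678592466804 ≈ 0.00046706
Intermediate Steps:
l = 2629/3 (l = (⅓)*2629 = 2629/3 ≈ 876.33)
K(r, x) = 1321 + 2629*x/3 (K(r, x) = 2629*x/3 + 1321 = 1321 + 2629*x/3)
O = 4689892/2187 (O = 1321 + 2629*((-461 - 224)/(767 - 1496))/3 = 1321 + 2629*(-685/(-729))/3 = 1321 + 2629*(-685*(-1/729))/3 = 1321 + (2629/3)*(685/729) = 1321 + 1800865/2187 = 4689892/2187 ≈ 2144.4)
1/(O - 8034344/2356845) = 1/(4689892/2187 - 8034344/2356845) = 1/(3678592466804/1718140005) = 1718140005/3678592466804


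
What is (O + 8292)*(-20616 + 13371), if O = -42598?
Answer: 248546970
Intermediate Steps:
(O + 8292)*(-20616 + 13371) = (-42598 + 8292)*(-20616 + 13371) = -34306*(-7245) = 248546970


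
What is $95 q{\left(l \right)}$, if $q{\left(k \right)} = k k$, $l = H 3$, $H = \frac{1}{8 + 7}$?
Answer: $\frac{19}{5} \approx 3.8$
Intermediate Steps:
$H = \frac{1}{15} \approx 0.066667$
$l = \frac{1}{5}$ ($l = \frac{1}{15} \cdot 3 = \frac{1}{5} \approx 0.2$)
$q{\left(k \right)} = k^{2}$
$95 q{\left(l \right)} = \frac{95}{25} = 95 \cdot \frac{1}{25} = \frac{19}{5}$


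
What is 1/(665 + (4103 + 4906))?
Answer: 1/9674 ≈ 0.00010337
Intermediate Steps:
1/(665 + (4103 + 4906)) = 1/(665 + 9009) = 1/9674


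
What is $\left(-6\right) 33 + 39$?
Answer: $-159$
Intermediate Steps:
$\left(-6\right) 33 + 39 = -198 + 39 = -159$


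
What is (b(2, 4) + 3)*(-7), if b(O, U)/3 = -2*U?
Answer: 147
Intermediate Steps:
b(O, U) = -6*U (b(O, U) = 3*(-2*U) = -6*U)
(b(2, 4) + 3)*(-7) = (-6*4 + 3)*(-7) = (-24 + 3)*(-7) = -21*(-7) = 147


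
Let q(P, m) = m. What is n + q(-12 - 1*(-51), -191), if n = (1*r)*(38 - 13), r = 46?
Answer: 959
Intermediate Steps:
n = 1150 (n = (1*46)*(38 - 13) = 46*25 = 1150)
n + q(-12 - 1*(-51), -191) = 1150 - 191 = 959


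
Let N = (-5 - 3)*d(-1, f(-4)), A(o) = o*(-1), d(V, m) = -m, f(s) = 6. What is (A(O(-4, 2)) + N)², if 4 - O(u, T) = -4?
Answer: 1600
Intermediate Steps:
O(u, T) = 8 (O(u, T) = 4 - 1*(-4) = 4 + 4 = 8)
A(o) = -o
N = 48 (N = (-5 - 3)*(-1*6) = -8*(-6) = 48)
(A(O(-4, 2)) + N)² = (-1*8 + 48)² = (-8 + 48)² = 40² = 1600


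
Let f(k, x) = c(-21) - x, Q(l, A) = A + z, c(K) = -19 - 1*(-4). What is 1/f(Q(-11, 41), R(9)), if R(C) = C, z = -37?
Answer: -1/24 ≈ -0.041667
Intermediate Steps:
c(K) = -15 (c(K) = -19 + 4 = -15)
Q(l, A) = -37 + A (Q(l, A) = A - 37 = -37 + A)
f(k, x) = -15 - x
1/f(Q(-11, 41), R(9)) = 1/(-15 - 1*9) = 1/(-15 - 9) = 1/(-24) = -1/24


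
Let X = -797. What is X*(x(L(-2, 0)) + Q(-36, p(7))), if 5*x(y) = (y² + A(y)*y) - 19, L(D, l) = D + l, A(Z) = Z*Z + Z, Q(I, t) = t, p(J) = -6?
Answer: 39053/5 ≈ 7810.6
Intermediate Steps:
A(Z) = Z + Z² (A(Z) = Z² + Z = Z + Z²)
x(y) = -19/5 + y²/5 + y²*(1 + y)/5 (x(y) = ((y² + (y*(1 + y))*y) - 19)/5 = ((y² + y²*(1 + y)) - 19)/5 = (-19 + y² + y²*(1 + y))/5 = -19/5 + y²/5 + y²*(1 + y)/5)
X*(x(L(-2, 0)) + Q(-36, p(7))) = -797*((-19/5 + (-2 + 0)³/5 + 2*(-2 + 0)²/5) - 6) = -797*((-19/5 + (⅕)*(-2)³ + (⅖)*(-2)²) - 6) = -797*((-19/5 + (⅕)*(-8) + (⅖)*4) - 6) = -797*((-19/5 - 8/5 + 8/5) - 6) = -797*(-19/5 - 6) = -797*(-49/5) = 39053/5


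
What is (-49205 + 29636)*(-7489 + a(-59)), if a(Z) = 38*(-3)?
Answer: 148783107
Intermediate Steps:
a(Z) = -114
(-49205 + 29636)*(-7489 + a(-59)) = (-49205 + 29636)*(-7489 - 114) = -19569*(-7603) = 148783107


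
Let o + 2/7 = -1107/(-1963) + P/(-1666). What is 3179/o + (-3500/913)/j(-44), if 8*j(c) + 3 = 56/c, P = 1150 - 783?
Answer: 3687447879262/67186923 ≈ 54883.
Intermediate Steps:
P = 367
o = 189453/3270358 (o = -2/7 + (-1107/(-1963) + 367/(-1666)) = -2/7 + (-1107*(-1/1963) + 367*(-1/1666)) = -2/7 + (1107/1963 - 367/1666) = -2/7 + 1123841/3270358 = 189453/3270358 ≈ 0.057930)
j(c) = -3/8 + 7/c (j(c) = -3/8 + (56/c)/8 = -3/8 + 7/c)
3179/o + (-3500/913)/j(-44) = 3179/(189453/3270358) + (-3500/913)/(-3/8 + 7/(-44)) = 3179*(3270358/189453) + (-3500*1/913)/(-3/8 + 7*(-1/44)) = 945133462/17223 - 3500/(913*(-3/8 - 7/44)) = 945133462/17223 - 3500/(913*(-47/88)) = 945133462/17223 - 3500/913*(-88/47) = 945133462/17223 + 28000/3901 = 3687447879262/67186923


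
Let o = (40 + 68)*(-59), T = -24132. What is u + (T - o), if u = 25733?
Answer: 7973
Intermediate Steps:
o = -6372 (o = 108*(-59) = -6372)
u + (T - o) = 25733 + (-24132 - 1*(-6372)) = 25733 + (-24132 + 6372) = 25733 - 17760 = 7973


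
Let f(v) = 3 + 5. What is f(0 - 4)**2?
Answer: 64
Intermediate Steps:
f(v) = 8
f(0 - 4)**2 = 8**2 = 64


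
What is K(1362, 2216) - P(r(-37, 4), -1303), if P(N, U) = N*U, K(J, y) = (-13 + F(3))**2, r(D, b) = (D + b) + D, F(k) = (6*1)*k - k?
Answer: -91206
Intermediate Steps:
F(k) = 5*k (F(k) = 6*k - k = 5*k)
r(D, b) = b + 2*D
K(J, y) = 4 (K(J, y) = (-13 + 5*3)**2 = (-13 + 15)**2 = 2**2 = 4)
K(1362, 2216) - P(r(-37, 4), -1303) = 4 - (4 + 2*(-37))*(-1303) = 4 - (4 - 74)*(-1303) = 4 - (-70)*(-1303) = 4 - 1*91210 = 4 - 91210 = -91206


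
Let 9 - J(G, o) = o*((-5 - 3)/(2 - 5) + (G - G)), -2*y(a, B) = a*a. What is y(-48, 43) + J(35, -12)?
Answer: -1111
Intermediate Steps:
y(a, B) = -a²/2 (y(a, B) = -a*a/2 = -a²/2)
J(G, o) = 9 - 8*o/3 (J(G, o) = 9 - o*((-5 - 3)/(2 - 5) + (G - G)) = 9 - o*(-8/(-3) + 0) = 9 - o*(-8*(-⅓) + 0) = 9 - o*(8/3 + 0) = 9 - o*8/3 = 9 - 8*o/3)
y(-48, 43) + J(35, -12) = -½*(-48)² + (9 - 8/3*(-12)) = -½*2304 + (9 + 32) = -1152 + 41 = -1111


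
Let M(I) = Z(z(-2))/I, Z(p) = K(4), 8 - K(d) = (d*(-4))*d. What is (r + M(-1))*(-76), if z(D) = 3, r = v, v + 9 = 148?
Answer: -5092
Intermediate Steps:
K(d) = 8 + 4*d**2 (K(d) = 8 - d*(-4)*d = 8 - (-4*d)*d = 8 - (-4)*d**2 = 8 + 4*d**2)
v = 139 (v = -9 + 148 = 139)
r = 139
Z(p) = 72 (Z(p) = 8 + 4*4**2 = 8 + 4*16 = 8 + 64 = 72)
M(I) = 72/I
(r + M(-1))*(-76) = (139 + 72/(-1))*(-76) = (139 + 72*(-1))*(-76) = (139 - 72)*(-76) = 67*(-76) = -5092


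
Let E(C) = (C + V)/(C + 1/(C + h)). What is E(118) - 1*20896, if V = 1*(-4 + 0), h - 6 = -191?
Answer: -55058414/2635 ≈ -20895.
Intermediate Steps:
h = -185 (h = 6 - 191 = -185)
V = -4 (V = 1*(-4) = -4)
E(C) = (-4 + C)/(C + 1/(-185 + C)) (E(C) = (C - 4)/(C + 1/(C - 185)) = (-4 + C)/(C + 1/(-185 + C)))
E(118) - 1*20896 = (740 + 118² - 189*118)/(1 + 118² - 185*118) - 1*20896 = (740 + 13924 - 22302)/(1 + 13924 - 21830) - 20896 = -7638/(-7905) - 20896 = -1/7905*(-7638) - 20896 = 2546/2635 - 20896 = -55058414/2635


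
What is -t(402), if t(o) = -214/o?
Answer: 107/201 ≈ 0.53234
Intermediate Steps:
t(o) = -214/o
-t(402) = -(-214)/402 = -1*(-107/201) = 107/201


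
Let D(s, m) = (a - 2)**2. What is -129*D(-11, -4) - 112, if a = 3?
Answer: -241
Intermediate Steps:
D(s, m) = 1 (D(s, m) = (3 - 2)**2 = 1**2 = 1)
-129*D(-11, -4) - 112 = -129*1 - 112 = -129 - 112 = -241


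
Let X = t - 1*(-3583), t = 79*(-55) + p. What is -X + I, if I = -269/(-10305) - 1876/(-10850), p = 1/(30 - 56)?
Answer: 31655074169/41529150 ≈ 762.24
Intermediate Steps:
p = -1/26 (p = 1/(-26) = -1/26 ≈ -0.038462)
t = -112971/26 (t = 79*(-55) - 1/26 = -4345 - 1/26 = -112971/26 ≈ -4345.0)
I = 317869/1597275 (I = -269*(-1/10305) - 1876*(-1/10850) = 269/10305 + 134/775 = 317869/1597275 ≈ 0.19901)
X = -19813/26 (X = -112971/26 - 1*(-3583) = -112971/26 + 3583 = -19813/26 ≈ -762.04)
-X + I = -1*(-19813/26) + 317869/1597275 = 19813/26 + 317869/1597275 = 31655074169/41529150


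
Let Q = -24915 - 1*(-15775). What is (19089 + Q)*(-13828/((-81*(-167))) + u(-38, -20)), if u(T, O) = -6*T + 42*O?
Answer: -82500610048/13527 ≈ -6.0990e+6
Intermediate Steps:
Q = -9140 (Q = -24915 + 15775 = -9140)
(19089 + Q)*(-13828/((-81*(-167))) + u(-38, -20)) = (19089 - 9140)*(-13828/((-81*(-167))) + (-6*(-38) + 42*(-20))) = 9949*(-13828/13527 + (228 - 840)) = 9949*(-13828*1/13527 - 612) = 9949*(-13828/13527 - 612) = 9949*(-8292352/13527) = -82500610048/13527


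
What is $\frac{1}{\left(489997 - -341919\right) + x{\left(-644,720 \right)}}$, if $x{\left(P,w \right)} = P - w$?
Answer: $\frac{1}{830552} \approx 1.204 \cdot 10^{-6}$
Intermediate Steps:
$\frac{1}{\left(489997 - -341919\right) + x{\left(-644,720 \right)}} = \frac{1}{\left(489997 - -341919\right) - 1364} = \frac{1}{\left(489997 + 341919\right) - 1364} = \frac{1}{831916 - 1364} = \frac{1}{830552}$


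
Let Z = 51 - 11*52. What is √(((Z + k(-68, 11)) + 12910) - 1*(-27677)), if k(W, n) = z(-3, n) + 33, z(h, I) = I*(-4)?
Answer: √40055 ≈ 200.14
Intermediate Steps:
z(h, I) = -4*I
Z = -521 (Z = 51 - 572 = -521)
k(W, n) = 33 - 4*n (k(W, n) = -4*n + 33 = 33 - 4*n)
√(((Z + k(-68, 11)) + 12910) - 1*(-27677)) = √(((-521 + (33 - 4*11)) + 12910) - 1*(-27677)) = √(((-521 + (33 - 44)) + 12910) + 27677) = √(((-521 - 11) + 12910) + 27677) = √((-532 + 12910) + 27677) = √(12378 + 27677) = √40055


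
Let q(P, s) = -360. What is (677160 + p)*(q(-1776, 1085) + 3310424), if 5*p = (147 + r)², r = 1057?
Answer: 16005536426624/5 ≈ 3.2011e+12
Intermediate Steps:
p = 1449616/5 (p = (147 + 1057)²/5 = (⅕)*1204² = (⅕)*1449616 = 1449616/5 ≈ 2.8992e+5)
(677160 + p)*(q(-1776, 1085) + 3310424) = (677160 + 1449616/5)*(-360 + 3310424) = (4835416/5)*3310064 = 16005536426624/5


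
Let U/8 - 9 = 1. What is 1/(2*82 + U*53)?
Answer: 1/4404 ≈ 0.00022707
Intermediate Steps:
U = 80 (U = 72 + 8*1 = 72 + 8 = 80)
1/(2*82 + U*53) = 1/(2*82 + 80*53) = 1/(164 + 4240) = 1/4404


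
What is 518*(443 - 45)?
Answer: 206164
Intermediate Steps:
518*(443 - 45) = 518*398 = 206164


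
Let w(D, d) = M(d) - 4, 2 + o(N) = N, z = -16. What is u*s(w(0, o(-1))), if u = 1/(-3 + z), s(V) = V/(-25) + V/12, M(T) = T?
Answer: 91/5700 ≈ 0.015965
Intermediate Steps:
o(N) = -2 + N
w(D, d) = -4 + d (w(D, d) = d - 4 = -4 + d)
s(V) = 13*V/300 (s(V) = V*(-1/25) + V*(1/12) = -V/25 + V/12 = 13*V/300)
u = -1/19 (u = 1/(-3 - 16) = 1/(-19) = -1/19 ≈ -0.052632)
u*s(w(0, o(-1))) = -13*(-4 + (-2 - 1))/5700 = -13*(-4 - 3)/5700 = -13*(-7)/5700 = -1/19*(-91/300) = 91/5700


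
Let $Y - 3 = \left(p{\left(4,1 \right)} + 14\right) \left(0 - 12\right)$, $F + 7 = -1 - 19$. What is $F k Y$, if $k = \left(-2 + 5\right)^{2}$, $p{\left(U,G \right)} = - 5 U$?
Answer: $-18225$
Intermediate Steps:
$F = -27$ ($F = -7 - 20 = -27$)
$k = 9$ ($k = 3^{2} = 9$)
$Y = 75$ ($Y = 3 + \left(\left(-5\right) 4 + 14\right) \left(0 - 12\right) = 3 + \left(-20 + 14\right) \left(-12\right) = 3 - -72 = 3 + 72 = 75$)
$F k Y = \left(-27\right) 9 \cdot 75 = \left(-243\right) 75 = -18225$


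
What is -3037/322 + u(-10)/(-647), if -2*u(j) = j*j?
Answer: -1948839/208334 ≈ -9.3544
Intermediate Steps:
u(j) = -j²/2 (u(j) = -j*j/2 = -j²/2)
-3037/322 + u(-10)/(-647) = -3037/322 - ½*(-10)²/(-647) = -3037*1/322 - ½*100*(-1/647) = -3037/322 - 50*(-1/647) = -3037/322 + 50/647 = -1948839/208334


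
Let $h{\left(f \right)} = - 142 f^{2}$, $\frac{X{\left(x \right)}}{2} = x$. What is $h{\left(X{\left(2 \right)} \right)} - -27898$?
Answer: $25626$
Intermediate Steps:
$X{\left(x \right)} = 2 x$
$h{\left(X{\left(2 \right)} \right)} - -27898 = - 142 \left(2 \cdot 2\right)^{2} - -27898 = - 142 \cdot 4^{2} + 27898 = \left(-142\right) 16 + 27898 = -2272 + 27898 = 25626$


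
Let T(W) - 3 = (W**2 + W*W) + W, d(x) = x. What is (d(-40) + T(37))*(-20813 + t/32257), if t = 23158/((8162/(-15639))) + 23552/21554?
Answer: -80850978809353898324/1418693084809 ≈ -5.6990e+7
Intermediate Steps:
t = -1951494005381/43980937 (t = 23158/((8162*(-1/15639))) + 23552*(1/21554) = 23158/(-8162/15639) + 11776/10777 = 23158*(-15639/8162) + 11776/10777 = -181083981/4081 + 11776/10777 = -1951494005381/43980937 ≈ -44371.)
T(W) = 3 + W + 2*W**2 (T(W) = 3 + ((W**2 + W*W) + W) = 3 + ((W**2 + W**2) + W) = 3 + (2*W**2 + W) = 3 + (W + 2*W**2) = 3 + W + 2*W**2)
(d(-40) + T(37))*(-20813 + t/32257) = (-40 + (3 + 37 + 2*37**2))*(-20813 - 1951494005381/43980937/32257) = (-40 + (3 + 37 + 2*1369))*(-20813 - 1951494005381/43980937*1/32257) = (-40 + (3 + 37 + 2738))*(-20813 - 1951494005381/1418693084809) = (-40 + 2778)*(-29529210668135098/1418693084809) = 2738*(-29529210668135098/1418693084809) = -80850978809353898324/1418693084809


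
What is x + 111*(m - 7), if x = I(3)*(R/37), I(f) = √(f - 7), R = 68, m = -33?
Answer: -4440 + 136*I/37 ≈ -4440.0 + 3.6757*I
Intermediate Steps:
I(f) = √(-7 + f)
x = 136*I/37 (x = √(-7 + 3)*(68/37) = √(-4)*(68*(1/37)) = (2*I)*(68/37) = 136*I/37 ≈ 3.6757*I)
x + 111*(m - 7) = 136*I/37 + 111*(-33 - 7) = 136*I/37 + 111*(-40) = 136*I/37 - 4440 = -4440 + 136*I/37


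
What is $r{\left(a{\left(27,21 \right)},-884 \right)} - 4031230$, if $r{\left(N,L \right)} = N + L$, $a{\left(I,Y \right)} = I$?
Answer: $-4032087$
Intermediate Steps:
$r{\left(N,L \right)} = L + N$
$r{\left(a{\left(27,21 \right)},-884 \right)} - 4031230 = \left(-884 + 27\right) - 4031230 = -857 - 4031230 = -4032087$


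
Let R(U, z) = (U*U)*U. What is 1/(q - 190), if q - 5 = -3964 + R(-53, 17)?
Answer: -1/153026 ≈ -6.5348e-6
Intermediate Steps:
R(U, z) = U³ (R(U, z) = U²*U = U³)
q = -152836 (q = 5 + (-3964 + (-53)³) = 5 + (-3964 - 148877) = 5 - 152841 = -152836)
1/(q - 190) = 1/(-152836 - 190) = 1/(-153026) = -1/153026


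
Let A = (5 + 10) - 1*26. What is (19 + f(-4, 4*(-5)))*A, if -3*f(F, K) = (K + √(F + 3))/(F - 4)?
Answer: -1199/6 - 11*I/24 ≈ -199.83 - 0.45833*I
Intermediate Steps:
f(F, K) = -(K + √(3 + F))/(3*(-4 + F)) (f(F, K) = -(K + √(F + 3))/(3*(F - 4)) = -(K + √(3 + F))/(3*(-4 + F)))
A = -11 (A = 15 - 26 = -11)
(19 + f(-4, 4*(-5)))*A = (19 + (-4*(-5) - √(3 - 4))/(3*(-4 - 4)))*(-11) = (19 + (⅓)*(-1*(-20) - √(-1))/(-8))*(-11) = (19 + (⅓)*(-⅛)*(20 - I))*(-11) = (19 + (-⅚ + I/24))*(-11) = (109/6 + I/24)*(-11) = -1199/6 - 11*I/24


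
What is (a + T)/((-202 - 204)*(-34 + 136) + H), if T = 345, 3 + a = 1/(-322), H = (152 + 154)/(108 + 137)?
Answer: -3854305/466699164 ≈ -0.0082587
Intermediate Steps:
H = 306/245 ≈ 1.2490
a = -967/322 (a = -3 + 1/(-322) = -3 - 1/322 = -967/322 ≈ -3.0031)
(a + T)/((-202 - 204)*(-34 + 136) + H) = (-967/322 + 345)/((-202 - 204)*(-34 + 136) + 306/245) = 110123/(322*(-406*102 + 306/245)) = 110123/(322*(-41412 + 306/245)) = 110123/(322*(-10145634/245)) = (110123/322)*(-245/10145634) = -3854305/466699164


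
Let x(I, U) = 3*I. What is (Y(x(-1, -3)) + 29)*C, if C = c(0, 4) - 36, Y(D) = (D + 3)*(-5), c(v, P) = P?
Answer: -928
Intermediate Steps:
Y(D) = -15 - 5*D (Y(D) = (3 + D)*(-5) = -15 - 5*D)
C = -32 (C = 4 - 36 = -32)
(Y(x(-1, -3)) + 29)*C = ((-15 - 15*(-1)) + 29)*(-32) = ((-15 - 5*(-3)) + 29)*(-32) = ((-15 + 15) + 29)*(-32) = (0 + 29)*(-32) = 29*(-32) = -928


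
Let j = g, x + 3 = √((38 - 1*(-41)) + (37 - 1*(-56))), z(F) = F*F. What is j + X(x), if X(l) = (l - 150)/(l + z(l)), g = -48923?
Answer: -669866903/13692 - 587*√43/13692 ≈ -48924.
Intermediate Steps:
z(F) = F²
x = -3 + 2*√43 (x = -3 + √((38 - 1*(-41)) + (37 - 1*(-56))) = -3 + √((38 + 41) + (37 + 56)) = -3 + √(79 + 93) = -3 + √172 = -3 + 2*√43 ≈ 10.115)
X(l) = (-150 + l)/(l + l²) (X(l) = (l - 150)/(l + l²) = (-150 + l)/(l + l²))
j = -48923
j + X(x) = -48923 + (-150 + (-3 + 2*√43))/((-3 + 2*√43)*(1 + (-3 + 2*√43))) = -48923 + (-153 + 2*√43)/((-3 + 2*√43)*(-2 + 2*√43))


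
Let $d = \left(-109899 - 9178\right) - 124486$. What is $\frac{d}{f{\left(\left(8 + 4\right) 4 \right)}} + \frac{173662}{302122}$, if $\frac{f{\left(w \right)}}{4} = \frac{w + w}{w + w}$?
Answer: $- \frac{36792523019}{604244} \approx -60890.0$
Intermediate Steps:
$d = -243563$ ($d = -119077 - 124486 = -243563$)
$f{\left(w \right)} = 4$ ($f{\left(w \right)} = 4 \frac{w + w}{w + w} = 4 \frac{2 w}{2 w} = 4 \cdot 2 w \frac{1}{2 w} = 4 \cdot 1 = 4$)
$\frac{d}{f{\left(\left(8 + 4\right) 4 \right)}} + \frac{173662}{302122} = - \frac{243563}{4} + \frac{173662}{302122} = \left(-243563\right) \frac{1}{4} + 173662 \cdot \frac{1}{302122} = - \frac{243563}{4} + \frac{86831}{151061} = - \frac{36792523019}{604244}$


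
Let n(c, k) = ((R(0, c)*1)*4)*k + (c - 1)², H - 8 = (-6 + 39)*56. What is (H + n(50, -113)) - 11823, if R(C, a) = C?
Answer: -7566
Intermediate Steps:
H = 1856 (H = 8 + (-6 + 39)*56 = 8 + 33*56 = 8 + 1848 = 1856)
n(c, k) = (-1 + c)² (n(c, k) = ((0*1)*4)*k + (c - 1)² = (0*4)*k + (-1 + c)² = 0*k + (-1 + c)² = 0 + (-1 + c)² = (-1 + c)²)
(H + n(50, -113)) - 11823 = (1856 + (-1 + 50)²) - 11823 = (1856 + 49²) - 11823 = (1856 + 2401) - 11823 = 4257 - 11823 = -7566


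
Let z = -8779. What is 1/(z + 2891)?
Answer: -1/5888 ≈ -0.00016984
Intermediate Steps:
1/(z + 2891) = 1/(-8779 + 2891) = 1/(-5888) = -1/5888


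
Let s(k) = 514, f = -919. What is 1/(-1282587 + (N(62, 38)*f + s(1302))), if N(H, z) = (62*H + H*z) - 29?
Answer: -1/6953222 ≈ -1.4382e-7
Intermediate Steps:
N(H, z) = -29 + 62*H + H*z
1/(-1282587 + (N(62, 38)*f + s(1302))) = 1/(-1282587 + ((-29 + 62*62 + 62*38)*(-919) + 514)) = 1/(-1282587 + ((-29 + 3844 + 2356)*(-919) + 514)) = 1/(-1282587 + (6171*(-919) + 514)) = 1/(-1282587 + (-5671149 + 514)) = 1/(-1282587 - 5670635) = 1/(-6953222) = -1/6953222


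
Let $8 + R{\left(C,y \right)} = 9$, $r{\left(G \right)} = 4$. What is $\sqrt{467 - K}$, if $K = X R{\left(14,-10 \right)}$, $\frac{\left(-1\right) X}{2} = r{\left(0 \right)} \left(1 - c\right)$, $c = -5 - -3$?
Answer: $\sqrt{491} \approx 22.159$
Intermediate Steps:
$c = -2$ ($c = -5 + 3 = -2$)
$R{\left(C,y \right)} = 1$ ($R{\left(C,y \right)} = -8 + 9 = 1$)
$X = -24$ ($X = - 2 \cdot 4 \left(1 - -2\right) = - 2 \cdot 4 \left(1 + 2\right) = - 2 \cdot 4 \cdot 3 = \left(-2\right) 12 = -24$)
$K = -24$ ($K = \left(-24\right) 1 = -24$)
$\sqrt{467 - K} = \sqrt{467 - -24} = \sqrt{467 + 24} = \sqrt{491}$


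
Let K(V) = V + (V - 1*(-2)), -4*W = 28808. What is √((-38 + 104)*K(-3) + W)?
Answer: I*√7466 ≈ 86.406*I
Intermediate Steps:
W = -7202 (W = -¼*28808 = -7202)
K(V) = 2 + 2*V (K(V) = V + (V + 2) = V + (2 + V) = 2 + 2*V)
√((-38 + 104)*K(-3) + W) = √((-38 + 104)*(2 + 2*(-3)) - 7202) = √(66*(2 - 6) - 7202) = √(66*(-4) - 7202) = √(-264 - 7202) = √(-7466) = I*√7466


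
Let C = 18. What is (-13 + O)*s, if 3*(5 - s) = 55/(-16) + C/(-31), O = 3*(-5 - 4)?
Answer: -47165/186 ≈ -253.58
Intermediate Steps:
O = -27 (O = 3*(-9) = -27)
s = 9433/1488 (s = 5 - (55/(-16) + 18/(-31))/3 = 5 - (55*(-1/16) + 18*(-1/31))/3 = 5 - (-55/16 - 18/31)/3 = 5 - ⅓*(-1993/496) = 5 + 1993/1488 = 9433/1488 ≈ 6.3394)
(-13 + O)*s = (-13 - 27)*(9433/1488) = -40*9433/1488 = -47165/186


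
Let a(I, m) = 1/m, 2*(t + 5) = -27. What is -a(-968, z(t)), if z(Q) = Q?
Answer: 2/37 ≈ 0.054054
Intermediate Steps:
t = -37/2 (t = -5 + (1/2)*(-27) = -5 - 27/2 = -37/2 ≈ -18.500)
-a(-968, z(t)) = -1/(-37/2) = -1*(-2/37) = 2/37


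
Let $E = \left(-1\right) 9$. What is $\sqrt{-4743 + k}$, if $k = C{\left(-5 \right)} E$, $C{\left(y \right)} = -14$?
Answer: $9 i \sqrt{57} \approx 67.948 i$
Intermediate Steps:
$E = -9$
$k = 126$ ($k = \left(-14\right) \left(-9\right) = 126$)
$\sqrt{-4743 + k} = \sqrt{-4743 + 126} = \sqrt{-4617} = 9 i \sqrt{57}$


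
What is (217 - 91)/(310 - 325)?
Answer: -42/5 ≈ -8.4000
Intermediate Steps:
(217 - 91)/(310 - 325) = 126/(-15) = 126*(-1/15) = -42/5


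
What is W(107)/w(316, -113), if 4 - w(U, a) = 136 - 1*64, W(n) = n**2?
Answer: -11449/68 ≈ -168.37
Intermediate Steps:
w(U, a) = -68 (w(U, a) = 4 - (136 - 1*64) = 4 - (136 - 64) = 4 - 1*72 = 4 - 72 = -68)
W(107)/w(316, -113) = 107**2/(-68) = 11449*(-1/68) = -11449/68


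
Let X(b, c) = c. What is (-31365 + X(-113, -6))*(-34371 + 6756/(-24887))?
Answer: 26834685419043/24887 ≈ 1.0783e+9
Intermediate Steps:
(-31365 + X(-113, -6))*(-34371 + 6756/(-24887)) = (-31365 - 6)*(-34371 + 6756/(-24887)) = -31371*(-34371 + 6756*(-1/24887)) = -31371*(-34371 - 6756/24887) = -31371*(-855397833/24887) = 26834685419043/24887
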